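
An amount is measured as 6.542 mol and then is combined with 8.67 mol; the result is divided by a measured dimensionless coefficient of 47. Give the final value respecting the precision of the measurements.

0.32 mol

6.542 mol + 8.67 mol = 15.212 mol; the sum is limited to 2 decimal places (4 s.f.).
Carrying full precision, 15.212 ÷ 47 = 0.323659574468… mol; 47 has 2 s.f., so the result keeps min(4, 2) = 2 s.f.
Rounded to 2 significant figures: 0.32 mol.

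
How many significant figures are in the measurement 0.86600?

5

0.86600: leading zeros are not significant; trailing zeros after a decimal point are significant.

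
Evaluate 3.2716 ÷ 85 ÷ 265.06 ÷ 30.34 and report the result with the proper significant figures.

4.8 × 10^-6

3.2716 ÷ 85 ÷ 265.06 ÷ 30.34 = 0.00000478609708257…
Multiplication/division keeps the fewest significant figures: 3.2716 → 5 s.f., 85 → 2 s.f., 265.06 → 5 s.f., 30.34 → 4 s.f.; limit is 2.
Rounded to 2 significant figures: 4.8 × 10^-6.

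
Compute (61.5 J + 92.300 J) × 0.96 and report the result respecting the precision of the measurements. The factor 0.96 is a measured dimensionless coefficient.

61.5 J + 92.300 J = 153.800 J; the sum is limited to 1 decimal place (4 s.f.).
Carrying full precision, 153.800 × 0.96 = 147.648 J; 0.96 has 2 s.f., so the result keeps min(4, 2) = 2 s.f.
Rounded to 2 significant figures: 1.5 × 10^2 J.

1.5 × 10^2 J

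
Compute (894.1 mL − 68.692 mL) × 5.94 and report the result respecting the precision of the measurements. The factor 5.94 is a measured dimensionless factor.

894.1 mL − 68.692 mL = 825.408 mL; the difference is limited to 1 decimal place (4 s.f.).
Carrying full precision, 825.408 × 5.94 = 4902.92352 mL; 5.94 has 3 s.f., so the result keeps min(4, 3) = 3 s.f.
Rounded to 3 significant figures: 4.90 × 10^3 mL.

4.90 × 10^3 mL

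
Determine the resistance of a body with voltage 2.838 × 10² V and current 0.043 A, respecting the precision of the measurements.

6.6 × 10³ Ω

resistance = 2.838 × 10² V ÷ 0.043 A = 6600 Ω.
2.838 × 10² has 4 significant figures; 0.043 has 2.
Division/multiplication keeps the fewest: 2 significant figures.
Rounded: 6.6 × 10³ Ω.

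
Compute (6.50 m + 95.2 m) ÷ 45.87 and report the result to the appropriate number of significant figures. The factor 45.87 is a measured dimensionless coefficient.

2.217 m

6.50 m + 95.2 m = 101.70 m; the sum is limited to 1 decimal place (4 s.f.).
Carrying full precision, 101.70 ÷ 45.87 = 2.2171353826… m; 45.87 has 4 s.f., so the result keeps min(4, 4) = 4 s.f.
Rounded to 4 significant figures: 2.217 m.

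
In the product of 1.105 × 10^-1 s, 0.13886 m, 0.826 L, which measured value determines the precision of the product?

0.826 L

1.105 × 10^-1 s → 4 s.f.; 0.13886 m → 5 s.f.; 0.826 L → 3 s.f.
The fewest is 3 significant figures, from 0.826 L.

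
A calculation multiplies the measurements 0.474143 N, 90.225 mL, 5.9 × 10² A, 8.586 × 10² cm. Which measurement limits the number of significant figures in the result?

0.474143 N → 6 s.f.; 90.225 mL → 5 s.f.; 5.9 × 10² A → 2 s.f.; 8.586 × 10² cm → 4 s.f.
The fewest is 2 significant figures, from 5.9 × 10² A.

5.9 × 10² A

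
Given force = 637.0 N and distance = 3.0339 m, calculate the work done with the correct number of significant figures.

1933 J

work done = 637.0 N × 3.0339 m = 1932.5943 J.
637.0 has 4 significant figures; 3.0339 has 5.
Division/multiplication keeps the fewest: 4 significant figures.
Rounded: 1933 J.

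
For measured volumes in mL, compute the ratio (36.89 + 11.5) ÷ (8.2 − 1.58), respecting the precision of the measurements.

36.89 + 11.5 = 48.39, limited to 1 d.p. → 3 s.f.; 8.2 − 1.58 = 6.62, limited to 1 d.p. → 2 s.f.
Carrying full precision, 48.39 ÷ 6.62 = 7.30966767372…; keep min(3, 2) = 2 s.f.
Rounded to 2 significant figures: 7.3.

7.3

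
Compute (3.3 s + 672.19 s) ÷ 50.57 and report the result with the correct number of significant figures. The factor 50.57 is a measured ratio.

13.36 s

3.3 s + 672.19 s = 675.49 s; the sum is limited to 1 decimal place (4 s.f.).
Carrying full precision, 675.49 ÷ 50.57 = 13.3575242238… s; 50.57 has 4 s.f., so the result keeps min(4, 4) = 4 s.f.
Rounded to 4 significant figures: 13.36 s.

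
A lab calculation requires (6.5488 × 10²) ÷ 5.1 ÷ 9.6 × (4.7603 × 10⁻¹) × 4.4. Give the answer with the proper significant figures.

28

(6.5488 × 10²) ÷ 5.1 ÷ 9.6 × (4.7603 × 10⁻¹) × 4.4 = 28.016076719…
Multiplication/division keeps the fewest significant figures: 6.5488 × 10² → 5 s.f., 5.1 → 2 s.f., 9.6 → 2 s.f., 4.7603 × 10⁻¹ → 5 s.f., 4.4 → 2 s.f.; limit is 2.
Rounded to 2 significant figures: 28.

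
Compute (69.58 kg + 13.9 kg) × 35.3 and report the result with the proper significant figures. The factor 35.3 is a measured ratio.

69.58 kg + 13.9 kg = 83.48 kg; the sum is limited to 1 decimal place (3 s.f.).
Carrying full precision, 83.48 × 35.3 = 2946.844 kg; 35.3 has 3 s.f., so the result keeps min(3, 3) = 3 s.f.
Rounded to 3 significant figures: 2.95 × 10³ kg.

2.95 × 10³ kg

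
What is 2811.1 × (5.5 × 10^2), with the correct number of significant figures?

2811.1 × (5.5 × 10^2) = 1546105
Multiplication/division keeps the fewest significant figures: 2811.1 → 5 s.f., 5.5 × 10^2 → 2 s.f.; limit is 2.
Rounded to 2 significant figures: 1.5 × 10^6.

1.5 × 10^6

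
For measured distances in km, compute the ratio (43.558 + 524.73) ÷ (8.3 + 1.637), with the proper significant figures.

57

43.558 + 524.73 = 568.288, limited to 2 d.p. → 5 s.f.; 8.3 + 1.637 = 9.937, limited to 1 d.p. → 2 s.f.
Carrying full precision, 568.288 ÷ 9.937 = 57.189091275…; keep min(5, 2) = 2 s.f.
Rounded to 2 significant figures: 57.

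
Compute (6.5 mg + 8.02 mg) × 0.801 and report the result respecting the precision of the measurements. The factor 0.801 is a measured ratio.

6.5 mg + 8.02 mg = 14.52 mg; the sum is limited to 1 decimal place (3 s.f.).
Carrying full precision, 14.52 × 0.801 = 11.63052 mg; 0.801 has 3 s.f., so the result keeps min(3, 3) = 3 s.f.
Rounded to 3 significant figures: 11.6 mg.

11.6 mg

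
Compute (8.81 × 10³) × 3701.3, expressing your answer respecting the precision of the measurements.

3.26 × 10⁷

(8.81 × 10³) × 3701.3 = 32608453
Multiplication/division keeps the fewest significant figures: 8.81 × 10³ → 3 s.f., 3701.3 → 5 s.f.; limit is 3.
Rounded to 3 significant figures: 3.26 × 10⁷.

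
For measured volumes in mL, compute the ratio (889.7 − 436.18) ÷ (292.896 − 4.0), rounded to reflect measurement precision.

889.7 − 436.18 = 453.52, limited to 1 d.p. → 4 s.f.; 292.896 − 4.0 = 288.896, limited to 1 d.p. → 4 s.f.
Carrying full precision, 453.52 ÷ 288.896 = 1.5698382809…; keep min(4, 4) = 4 s.f.
Rounded to 4 significant figures: 1.570.

1.570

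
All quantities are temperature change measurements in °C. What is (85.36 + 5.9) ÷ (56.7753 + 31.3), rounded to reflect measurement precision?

85.36 + 5.9 = 91.26, limited to 1 d.p. → 3 s.f.; 56.7753 + 31.3 = 88.0753, limited to 1 d.p. → 3 s.f.
Carrying full precision, 91.26 ÷ 88.0753 = 1.03615883227…; keep min(3, 3) = 3 s.f.
Rounded to 3 significant figures: 1.04.

1.04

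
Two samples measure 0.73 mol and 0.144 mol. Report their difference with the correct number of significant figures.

0.73 mol − 0.144 mol = 0.586 mol.
Addition/subtraction keeps the fewest decimal places: 0.73 → 2 decimal places, 0.144 → 3 decimal places; limit is 2.
Rounded to 2 decimal places: 0.59 mol.

0.59 mol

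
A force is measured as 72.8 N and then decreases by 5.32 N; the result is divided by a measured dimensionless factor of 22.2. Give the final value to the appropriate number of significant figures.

3.04 N

72.8 N − 5.32 N = 67.48 N; the difference is limited to 1 decimal place (3 s.f.).
Carrying full precision, 67.48 ÷ 22.2 = 3.03963963964… N; 22.2 has 3 s.f., so the result keeps min(3, 3) = 3 s.f.
Rounded to 3 significant figures: 3.04 N.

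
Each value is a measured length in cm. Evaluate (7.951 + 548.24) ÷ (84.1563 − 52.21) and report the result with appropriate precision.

7.951 + 548.24 = 556.191, limited to 2 d.p. → 5 s.f.; 84.1563 − 52.21 = 31.9463, limited to 2 d.p. → 4 s.f.
Carrying full precision, 556.191 ÷ 31.9463 = 17.4101852171…; keep min(5, 4) = 4 s.f.
Rounded to 4 significant figures: 17.41.

17.41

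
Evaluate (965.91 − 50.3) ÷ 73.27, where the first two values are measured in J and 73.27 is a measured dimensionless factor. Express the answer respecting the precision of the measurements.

965.91 J − 50.3 J = 915.61 J; the difference is limited to 1 decimal place (4 s.f.).
Carrying full precision, 915.61 ÷ 73.27 = 12.4963832401… J; 73.27 has 4 s.f., so the result keeps min(4, 4) = 4 s.f.
Rounded to 4 significant figures: 12.50 J.

12.50 J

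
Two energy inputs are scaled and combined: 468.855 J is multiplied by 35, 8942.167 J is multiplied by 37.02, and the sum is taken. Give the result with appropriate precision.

3.47 × 10⁵ J

468.855 × 35 = 16409.925 → 1.6 × 10⁴ J (2 s.f., last digit at the 10^3 place).
8942.167 × 37.02 = 331039.02234 → 3.310 × 10⁵ J (4 s.f., last digit at the 10^2 place).
Sum: 347448.94734 J; keep the coarser place, 10^3.
Result: 3.47 × 10⁵ J.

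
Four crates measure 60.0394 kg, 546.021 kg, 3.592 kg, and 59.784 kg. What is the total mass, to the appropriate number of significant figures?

60.0394 kg + 546.021 kg + 3.592 kg + 59.784 kg = 669.4364 kg.
Addition/subtraction keeps the fewest decimal places: 60.0394 → 4 decimal places, 546.021 → 3 decimal places, 3.592 → 3 decimal places, 59.784 → 3 decimal places; limit is 3.
Rounded to 3 decimal places: 669.436 kg.

669.436 kg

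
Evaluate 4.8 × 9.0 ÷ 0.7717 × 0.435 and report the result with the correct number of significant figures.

24

4.8 × 9.0 ÷ 0.7717 × 0.435 = 24.3514319036…
Multiplication/division keeps the fewest significant figures: 4.8 → 2 s.f., 9.0 → 2 s.f., 0.7717 → 4 s.f., 0.435 → 3 s.f.; limit is 2.
Rounded to 2 significant figures: 24.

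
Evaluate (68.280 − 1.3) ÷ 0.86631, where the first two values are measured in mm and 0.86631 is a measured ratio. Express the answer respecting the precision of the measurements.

77.3 mm

68.280 mm − 1.3 mm = 66.980 mm; the difference is limited to 1 decimal place (3 s.f.).
Carrying full precision, 66.980 ÷ 0.86631 = 77.3164340709… mm; 0.86631 has 5 s.f., so the result keeps min(3, 5) = 3 s.f.
Rounded to 3 significant figures: 77.3 mm.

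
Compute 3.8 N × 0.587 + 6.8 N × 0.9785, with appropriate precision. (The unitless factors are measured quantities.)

8.9 N

3.8 × 0.587 = 2.2306 → 2.2 N (2 s.f., last digit at the 10^-1 place).
6.8 × 0.9785 = 6.6538 → 6.7 N (2 s.f., last digit at the 10^-1 place).
Sum: 8.8844 N; keep the coarser place, 10^-1.
Result: 8.9 N.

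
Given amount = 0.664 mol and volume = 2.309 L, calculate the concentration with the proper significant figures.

concentration = 0.664 mol ÷ 2.309 L = 0.287570376786… mol/L.
0.664 has 3 significant figures; 2.309 has 4.
Division/multiplication keeps the fewest: 3 significant figures.
Rounded: 0.288 mol/L.

0.288 mol/L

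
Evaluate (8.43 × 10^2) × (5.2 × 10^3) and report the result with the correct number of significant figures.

(8.43 × 10^2) × (5.2 × 10^3) = 4383600
Multiplication/division keeps the fewest significant figures: 8.43 × 10^2 → 3 s.f., 5.2 × 10^3 → 2 s.f.; limit is 2.
Rounded to 2 significant figures: 4.4 × 10^6.

4.4 × 10^6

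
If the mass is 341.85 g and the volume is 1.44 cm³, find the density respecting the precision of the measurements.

237 g/cm³

density = 341.85 g ÷ 1.44 cm³ = 237.395833333… g/cm³.
341.85 has 5 significant figures; 1.44 has 3.
Division/multiplication keeps the fewest: 3 significant figures.
Rounded: 237 g/cm³.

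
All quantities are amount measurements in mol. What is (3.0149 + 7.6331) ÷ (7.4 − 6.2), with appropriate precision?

3.0149 + 7.6331 = 10.6480, limited to 4 d.p. → 6 s.f.; 7.4 − 6.2 = 1.2, limited to 1 d.p. → 2 s.f.
Carrying full precision, 10.6480 ÷ 1.2 = 8.87333333333…; keep min(6, 2) = 2 s.f.
Rounded to 2 significant figures: 8.9.

8.9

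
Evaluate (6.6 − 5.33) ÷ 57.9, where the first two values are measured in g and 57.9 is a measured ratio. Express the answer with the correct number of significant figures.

6.6 g − 5.33 g = 1.27 g; the difference is limited to 1 decimal place (2 s.f.).
Carrying full precision, 1.27 ÷ 57.9 = 0.0219343696028… g; 57.9 has 3 s.f., so the result keeps min(2, 3) = 2 s.f.
Rounded to 2 significant figures: 0.022 g.

0.022 g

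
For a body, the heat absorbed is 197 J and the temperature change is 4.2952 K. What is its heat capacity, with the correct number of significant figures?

45.9 J/K

heat capacity = 197 J ÷ 4.2952 K = 45.8651517974… J/K.
197 has 3 significant figures; 4.2952 has 5.
Division/multiplication keeps the fewest: 3 significant figures.
Rounded: 45.9 J/K.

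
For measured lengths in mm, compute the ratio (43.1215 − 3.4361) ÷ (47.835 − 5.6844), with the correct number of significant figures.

43.1215 − 3.4361 = 39.6854, limited to 4 d.p. → 6 s.f.; 47.835 − 5.6844 = 42.1506, limited to 3 d.p. → 5 s.f.
Carrying full precision, 39.6854 ÷ 42.1506 = 0.94151447429…; keep min(6, 5) = 5 s.f.
Rounded to 5 significant figures: 9.4151 × 10⁻¹.

9.4151 × 10⁻¹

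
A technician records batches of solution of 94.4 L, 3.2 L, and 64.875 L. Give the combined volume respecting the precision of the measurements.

162.5 L

94.4 L + 3.2 L + 64.875 L = 162.475 L.
Addition/subtraction keeps the fewest decimal places: 94.4 → 1 decimal place, 3.2 → 1 decimal place, 64.875 → 3 decimal places; limit is 1.
Rounded to 1 decimal place: 162.5 L.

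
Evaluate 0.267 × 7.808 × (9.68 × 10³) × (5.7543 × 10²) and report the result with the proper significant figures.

1.16 × 10⁷

0.267 × 7.808 × (9.68 × 10³) × (5.7543 × 10²) = 11612318.0811…
Multiplication/division keeps the fewest significant figures: 0.267 → 3 s.f., 7.808 → 4 s.f., 9.68 × 10³ → 3 s.f., 5.7543 × 10² → 5 s.f.; limit is 3.
Rounded to 3 significant figures: 1.16 × 10⁷.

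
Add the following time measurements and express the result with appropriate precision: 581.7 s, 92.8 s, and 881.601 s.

1556.1 s

581.7 s + 92.8 s + 881.601 s = 1556.101 s.
Addition/subtraction keeps the fewest decimal places: 581.7 → 1 decimal place, 92.8 → 1 decimal place, 881.601 → 3 decimal places; limit is 1.
Rounded to 1 decimal place: 1556.1 s.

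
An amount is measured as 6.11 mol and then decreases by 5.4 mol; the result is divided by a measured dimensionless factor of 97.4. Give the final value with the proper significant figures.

7 × 10⁻³ mol

6.11 mol − 5.4 mol = 0.71 mol; the difference is limited to 1 decimal place (1 s.f.).
Carrying full precision, 0.71 ÷ 97.4 = 0.00728952772074… mol; 97.4 has 3 s.f., so the result keeps min(1, 3) = 1 s.f.
Rounded to 1 significant figure: 7 × 10⁻³ mol.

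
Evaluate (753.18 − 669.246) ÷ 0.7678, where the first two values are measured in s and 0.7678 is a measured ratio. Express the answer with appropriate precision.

753.18 s − 669.246 s = 83.934 s; the difference is limited to 2 decimal places (4 s.f.).
Carrying full precision, 83.934 ÷ 0.7678 = 109.317530607… s; 0.7678 has 4 s.f., so the result keeps min(4, 4) = 4 s.f.
Rounded to 4 significant figures: 109.3 s.

109.3 s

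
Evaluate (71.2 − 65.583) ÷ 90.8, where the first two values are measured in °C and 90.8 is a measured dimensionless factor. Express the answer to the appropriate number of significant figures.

71.2 °C − 65.583 °C = 5.617 °C; the difference is limited to 1 decimal place (2 s.f.).
Carrying full precision, 5.617 ÷ 90.8 = 0.0618612334802… °C; 90.8 has 3 s.f., so the result keeps min(2, 3) = 2 s.f.
Rounded to 2 significant figures: 0.062 °C.

0.062 °C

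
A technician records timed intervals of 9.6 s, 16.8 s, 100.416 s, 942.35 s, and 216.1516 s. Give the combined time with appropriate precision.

9.6 s + 16.8 s + 100.416 s + 942.35 s + 216.1516 s = 1285.3176 s.
Addition/subtraction keeps the fewest decimal places: 9.6 → 1 decimal place, 16.8 → 1 decimal place, 100.416 → 3 decimal places, 942.35 → 2 decimal places, 216.1516 → 4 decimal places; limit is 1.
Rounded to 1 decimal place: 1285.3 s.

1285.3 s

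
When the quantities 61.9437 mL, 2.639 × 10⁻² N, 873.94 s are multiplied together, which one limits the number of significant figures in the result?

61.9437 mL → 6 s.f.; 2.639 × 10⁻² N → 4 s.f.; 873.94 s → 5 s.f.
The fewest is 4 significant figures, from 2.639 × 10⁻² N.

2.639 × 10⁻² N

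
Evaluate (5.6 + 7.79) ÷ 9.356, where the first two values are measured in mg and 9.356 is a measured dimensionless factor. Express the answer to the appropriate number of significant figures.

5.6 mg + 7.79 mg = 13.39 mg; the sum is limited to 1 decimal place (3 s.f.).
Carrying full precision, 13.39 ÷ 9.356 = 1.43116716546… mg; 9.356 has 4 s.f., so the result keeps min(3, 4) = 3 s.f.
Rounded to 3 significant figures: 1.43 mg.

1.43 mg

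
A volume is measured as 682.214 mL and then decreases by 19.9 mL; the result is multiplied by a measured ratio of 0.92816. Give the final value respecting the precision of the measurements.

614.7 mL

682.214 mL − 19.9 mL = 662.314 mL; the difference is limited to 1 decimal place (4 s.f.).
Carrying full precision, 662.314 × 0.92816 = 614.73336224 mL; 0.92816 has 5 s.f., so the result keeps min(4, 5) = 4 s.f.
Rounded to 4 significant figures: 614.7 mL.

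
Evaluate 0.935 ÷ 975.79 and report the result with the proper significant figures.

9.58 × 10^-4

0.935 ÷ 975.79 = 0.000958197972925…
Multiplication/division keeps the fewest significant figures: 0.935 → 3 s.f., 975.79 → 5 s.f.; limit is 3.
Rounded to 3 significant figures: 9.58 × 10^-4.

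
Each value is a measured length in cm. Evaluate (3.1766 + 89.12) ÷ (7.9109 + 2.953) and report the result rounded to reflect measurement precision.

8.496

3.1766 + 89.12 = 92.2966, limited to 2 d.p. → 4 s.f.; 7.9109 + 2.953 = 10.8639, limited to 3 d.p. → 5 s.f.
Carrying full precision, 92.2966 ÷ 10.8639 = 8.49571516674…; keep min(4, 5) = 4 s.f.
Rounded to 4 significant figures: 8.496.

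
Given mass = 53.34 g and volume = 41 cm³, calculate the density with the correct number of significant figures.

1.3 g/cm³

density = 53.34 g ÷ 41 cm³ = 1.30097560976… g/cm³.
53.34 has 4 significant figures; 41 has 2.
Division/multiplication keeps the fewest: 2 significant figures.
Rounded: 1.3 g/cm³.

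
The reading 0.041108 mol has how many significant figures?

5

0.041108: leading zeros are not significant; zeros between nonzero digits are significant.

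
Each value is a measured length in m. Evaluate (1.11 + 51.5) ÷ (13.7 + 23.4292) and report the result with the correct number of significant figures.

1.42

1.11 + 51.5 = 52.61, limited to 1 d.p. → 3 s.f.; 13.7 + 23.4292 = 37.1292, limited to 1 d.p. → 3 s.f.
Carrying full precision, 52.61 ÷ 37.1292 = 1.41694407636…; keep min(3, 3) = 3 s.f.
Rounded to 3 significant figures: 1.42.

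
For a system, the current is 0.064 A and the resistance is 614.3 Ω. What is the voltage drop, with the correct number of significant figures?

39 V

voltage drop = 0.064 A × 614.3 Ω = 39.3152 V.
0.064 has 2 significant figures; 614.3 has 4.
Division/multiplication keeps the fewest: 2 significant figures.
Rounded: 39 V.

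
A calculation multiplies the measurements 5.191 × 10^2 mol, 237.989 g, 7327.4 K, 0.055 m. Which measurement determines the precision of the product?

5.191 × 10^2 mol → 4 s.f.; 237.989 g → 6 s.f.; 7327.4 K → 5 s.f.; 0.055 m → 2 s.f.
The fewest is 2 significant figures, from 0.055 m.

0.055 m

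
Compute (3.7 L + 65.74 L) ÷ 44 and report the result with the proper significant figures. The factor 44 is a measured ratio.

1.6 L

3.7 L + 65.74 L = 69.44 L; the sum is limited to 1 decimal place (3 s.f.).
Carrying full precision, 69.44 ÷ 44 = 1.57818181818… L; 44 has 2 s.f., so the result keeps min(3, 2) = 2 s.f.
Rounded to 2 significant figures: 1.6 L.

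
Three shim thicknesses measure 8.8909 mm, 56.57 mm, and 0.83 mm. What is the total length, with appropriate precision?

8.8909 mm + 56.57 mm + 0.83 mm = 66.2909 mm.
Addition/subtraction keeps the fewest decimal places: 8.8909 → 4 decimal places, 56.57 → 2 decimal places, 0.83 → 2 decimal places; limit is 2.
Rounded to 2 decimal places: 66.29 mm.

66.29 mm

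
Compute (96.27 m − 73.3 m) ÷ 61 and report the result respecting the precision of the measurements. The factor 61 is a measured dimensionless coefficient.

96.27 m − 73.3 m = 22.97 m; the difference is limited to 1 decimal place (3 s.f.).
Carrying full precision, 22.97 ÷ 61 = 0.376557377049… m; 61 has 2 s.f., so the result keeps min(3, 2) = 2 s.f.
Rounded to 2 significant figures: 0.38 m.

0.38 m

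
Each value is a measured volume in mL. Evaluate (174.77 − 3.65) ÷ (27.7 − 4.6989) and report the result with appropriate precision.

7.44

174.77 − 3.65 = 171.12, limited to 2 d.p. → 5 s.f.; 27.7 − 4.6989 = 23.0011, limited to 1 d.p. → 3 s.f.
Carrying full precision, 171.12 ÷ 23.0011 = 7.43964419093…; keep min(5, 3) = 3 s.f.
Rounded to 3 significant figures: 7.44.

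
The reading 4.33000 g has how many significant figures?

4.33000: trailing zeros after a decimal point are significant.

6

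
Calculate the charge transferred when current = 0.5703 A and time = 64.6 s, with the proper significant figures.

charge transferred = 0.5703 A × 64.6 s = 36.84138 C.
0.5703 has 4 significant figures; 64.6 has 3.
Division/multiplication keeps the fewest: 3 significant figures.
Rounded: 36.8 C.

36.8 C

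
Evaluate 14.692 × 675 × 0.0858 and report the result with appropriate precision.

14.692 × 675 × 0.0858 = 850.88718
Multiplication/division keeps the fewest significant figures: 14.692 → 5 s.f., 675 → 3 s.f., 0.0858 → 3 s.f.; limit is 3.
Rounded to 3 significant figures: 851.

851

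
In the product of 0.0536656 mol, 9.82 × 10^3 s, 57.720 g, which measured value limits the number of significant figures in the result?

9.82 × 10^3 s

0.0536656 mol → 6 s.f.; 9.82 × 10^3 s → 3 s.f.; 57.720 g → 5 s.f.
The fewest is 3 significant figures, from 9.82 × 10^3 s.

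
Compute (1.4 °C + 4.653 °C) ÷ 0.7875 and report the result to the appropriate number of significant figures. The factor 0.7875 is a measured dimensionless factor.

1.4 °C + 4.653 °C = 6.053 °C; the sum is limited to 1 decimal place (2 s.f.).
Carrying full precision, 6.053 ÷ 0.7875 = 7.68634920635… °C; 0.7875 has 4 s.f., so the result keeps min(2, 4) = 2 s.f.
Rounded to 2 significant figures: 7.7 °C.

7.7 °C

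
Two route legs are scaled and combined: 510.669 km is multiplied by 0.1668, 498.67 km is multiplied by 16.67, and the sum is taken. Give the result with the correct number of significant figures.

8398 km

510.669 × 0.1668 = 85.1795892 → 85.18 km (4 s.f., last digit at the 10^-2 place).
498.67 × 16.67 = 8312.8289 → 8.313 × 10^3 km (4 s.f., last digit at the 10^0 place).
Sum: 8398.0084892 km; keep the coarser place, 10^0.
Result: 8398 km.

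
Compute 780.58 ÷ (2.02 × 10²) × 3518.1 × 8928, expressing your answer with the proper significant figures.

1.21 × 10⁸

780.58 ÷ (2.02 × 10²) × 3518.1 × 8928 = 121374767.674…
Multiplication/division keeps the fewest significant figures: 780.58 → 5 s.f., 2.02 × 10² → 3 s.f., 3518.1 → 5 s.f., 8928 → 4 s.f.; limit is 3.
Rounded to 3 significant figures: 1.21 × 10⁸.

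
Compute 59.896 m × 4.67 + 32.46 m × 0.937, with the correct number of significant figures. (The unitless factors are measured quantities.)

310. m

59.896 × 4.67 = 279.71432 → 2.80 × 10^2 m (3 s.f., last digit at the 10^0 place).
32.46 × 0.937 = 30.41502 → 30.4 m (3 s.f., last digit at the 10^-1 place).
Sum: 310.12934 m; keep the coarser place, 10^0.
Result: 310. m.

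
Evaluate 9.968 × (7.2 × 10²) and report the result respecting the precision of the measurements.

7.2 × 10³

9.968 × (7.2 × 10²) = 7176.96
Multiplication/division keeps the fewest significant figures: 9.968 → 4 s.f., 7.2 × 10² → 2 s.f.; limit is 2.
Rounded to 2 significant figures: 7.2 × 10³.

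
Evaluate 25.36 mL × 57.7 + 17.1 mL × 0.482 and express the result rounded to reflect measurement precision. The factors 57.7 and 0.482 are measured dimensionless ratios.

25.36 × 57.7 = 1463.272 → 1.46 × 10³ mL (3 s.f., last digit at the 10^1 place).
17.1 × 0.482 = 8.2422 → 8.24 mL (3 s.f., last digit at the 10^-2 place).
Sum: 1471.5142 mL; keep the coarser place, 10^1.
Result: 1.47 × 10³ mL.

1.47 × 10³ mL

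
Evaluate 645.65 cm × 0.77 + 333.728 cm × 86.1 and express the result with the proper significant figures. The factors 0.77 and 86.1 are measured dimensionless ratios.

645.65 × 0.77 = 497.1505 → 5.0 × 10² cm (2 s.f., last digit at the 10^1 place).
333.728 × 86.1 = 28733.9808 → 2.87 × 10⁴ cm (3 s.f., last digit at the 10^2 place).
Sum: 29231.1313 cm; keep the coarser place, 10^2.
Result: 2.92 × 10⁴ cm.

2.92 × 10⁴ cm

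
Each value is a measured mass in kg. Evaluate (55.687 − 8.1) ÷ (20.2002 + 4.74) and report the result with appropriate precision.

1.91

55.687 − 8.1 = 47.587, limited to 1 d.p. → 3 s.f.; 20.2002 + 4.74 = 24.9402, limited to 2 d.p. → 4 s.f.
Carrying full precision, 47.587 ÷ 24.9402 = 1.90804404135…; keep min(3, 4) = 3 s.f.
Rounded to 3 significant figures: 1.91.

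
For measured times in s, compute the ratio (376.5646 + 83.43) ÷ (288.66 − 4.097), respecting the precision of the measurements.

1.6165

376.5646 + 83.43 = 459.9946, limited to 2 d.p. → 5 s.f.; 288.66 − 4.097 = 284.563, limited to 2 d.p. → 5 s.f.
Carrying full precision, 459.9946 ÷ 284.563 = 1.61649476566…; keep min(5, 5) = 5 s.f.
Rounded to 5 significant figures: 1.6165.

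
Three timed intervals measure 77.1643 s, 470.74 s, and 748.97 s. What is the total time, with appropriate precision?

1296.87 s

77.1643 s + 470.74 s + 748.97 s = 1296.8743 s.
Addition/subtraction keeps the fewest decimal places: 77.1643 → 4 decimal places, 470.74 → 2 decimal places, 748.97 → 2 decimal places; limit is 2.
Rounded to 2 decimal places: 1296.87 s.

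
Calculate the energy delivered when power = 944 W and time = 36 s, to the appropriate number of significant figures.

energy delivered = 944 W × 36 s = 33984 J.
944 has 3 significant figures; 36 has 2.
Division/multiplication keeps the fewest: 2 significant figures.
Rounded: 3.4 × 10^4 J.

3.4 × 10^4 J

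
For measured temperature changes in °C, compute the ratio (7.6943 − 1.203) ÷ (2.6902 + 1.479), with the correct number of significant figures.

7.6943 − 1.203 = 6.4913, limited to 3 d.p. → 4 s.f.; 2.6902 + 1.479 = 4.1692, limited to 3 d.p. → 4 s.f.
Carrying full precision, 6.4913 ÷ 4.1692 = 1.55696536506…; keep min(4, 4) = 4 s.f.
Rounded to 4 significant figures: 1.557.

1.557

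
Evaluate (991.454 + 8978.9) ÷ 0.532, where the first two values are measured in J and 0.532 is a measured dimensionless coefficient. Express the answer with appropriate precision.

991.454 J + 8978.9 J = 9970.354 J; the sum is limited to 1 decimal place (5 s.f.).
Carrying full precision, 9970.354 ÷ 0.532 = 18741.2669173… J; 0.532 has 3 s.f., so the result keeps min(5, 3) = 3 s.f.
Rounded to 3 significant figures: 1.87 × 10⁴ J.

1.87 × 10⁴ J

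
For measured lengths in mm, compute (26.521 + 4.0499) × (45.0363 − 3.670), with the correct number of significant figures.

26.521 + 4.0499 = 30.5709, limited to 3 d.p. → 5 s.f.; 45.0363 − 3.670 = 41.3663, limited to 3 d.p. → 5 s.f.
Carrying full precision, 30.5709 × 41.3663 = 1264.60502067; keep min(5, 5) = 5 s.f.
Rounded to 5 significant figures: 1264.6 mm².

1264.6 mm²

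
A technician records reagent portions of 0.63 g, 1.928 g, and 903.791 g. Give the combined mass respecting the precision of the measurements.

0.63 g + 1.928 g + 903.791 g = 906.349 g.
Addition/subtraction keeps the fewest decimal places: 0.63 → 2 decimal places, 1.928 → 3 decimal places, 903.791 → 3 decimal places; limit is 2.
Rounded to 2 decimal places: 9.0635 × 10² g.

9.0635 × 10² g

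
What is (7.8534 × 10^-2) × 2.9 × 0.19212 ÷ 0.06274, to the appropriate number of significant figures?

(7.8534 × 10^-2) × 2.9 × 0.19212 ÷ 0.06274 = 0.697402949187…
Multiplication/division keeps the fewest significant figures: 7.8534 × 10^-2 → 5 s.f., 2.9 → 2 s.f., 0.19212 → 5 s.f., 0.06274 → 4 s.f.; limit is 2.
Rounded to 2 significant figures: 0.70.

0.70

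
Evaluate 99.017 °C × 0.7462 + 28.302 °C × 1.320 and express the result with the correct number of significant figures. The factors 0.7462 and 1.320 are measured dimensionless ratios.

111.25 °C

99.017 × 0.7462 = 73.8864854 → 73.89 °C (4 s.f., last digit at the 10^-2 place).
28.302 × 1.320 = 37.35864 → 37.36 °C (4 s.f., last digit at the 10^-2 place).
Sum: 111.2451254 °C; keep the coarser place, 10^-2.
Result: 111.25 °C.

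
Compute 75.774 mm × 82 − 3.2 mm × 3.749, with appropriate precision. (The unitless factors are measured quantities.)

75.774 × 82 = 6213.468 → 6.2 × 10³ mm (2 s.f., last digit at the 10^2 place).
3.2 × 3.749 = 11.9968 → 12 mm (2 s.f., last digit at the 10^0 place).
Difference: 6201.4712 mm; keep the coarser place, 10^2.
Result: 6.2 × 10³ mm.

6.2 × 10³ mm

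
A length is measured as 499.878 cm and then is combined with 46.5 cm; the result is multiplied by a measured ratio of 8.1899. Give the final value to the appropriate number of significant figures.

499.878 cm + 46.5 cm = 546.378 cm; the sum is limited to 1 decimal place (4 s.f.).
Carrying full precision, 546.378 × 8.1899 = 4474.7811822 cm; 8.1899 has 5 s.f., so the result keeps min(4, 5) = 4 s.f.
Rounded to 4 significant figures: 4.475 × 10³ cm.

4.475 × 10³ cm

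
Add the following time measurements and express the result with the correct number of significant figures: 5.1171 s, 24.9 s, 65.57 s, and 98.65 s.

5.1171 s + 24.9 s + 65.57 s + 98.65 s = 194.2371 s.
Addition/subtraction keeps the fewest decimal places: 5.1171 → 4 decimal places, 24.9 → 1 decimal place, 65.57 → 2 decimal places, 98.65 → 2 decimal places; limit is 1.
Rounded to 1 decimal place: 194.2 s.

194.2 s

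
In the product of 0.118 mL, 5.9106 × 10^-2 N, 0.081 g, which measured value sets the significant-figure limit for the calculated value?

0.081 g

0.118 mL → 3 s.f.; 5.9106 × 10^-2 N → 5 s.f.; 0.081 g → 2 s.f.
The fewest is 2 significant figures, from 0.081 g.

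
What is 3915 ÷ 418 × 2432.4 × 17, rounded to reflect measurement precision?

3915 ÷ 418 × 2432.4 × 17 = 387292.779904…
Multiplication/division keeps the fewest significant figures: 3915 → 4 s.f., 418 → 3 s.f., 2432.4 → 5 s.f., 17 → 2 s.f.; limit is 2.
Rounded to 2 significant figures: 3.9 × 10⁵.

3.9 × 10⁵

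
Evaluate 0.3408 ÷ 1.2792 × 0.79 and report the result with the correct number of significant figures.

0.3408 ÷ 1.2792 × 0.79 = 0.210469043152…
Multiplication/division keeps the fewest significant figures: 0.3408 → 4 s.f., 1.2792 → 5 s.f., 0.79 → 2 s.f.; limit is 2.
Rounded to 2 significant figures: 2.1 × 10^-1.

2.1 × 10^-1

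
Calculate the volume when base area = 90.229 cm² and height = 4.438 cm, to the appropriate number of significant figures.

volume = 90.229 cm² × 4.438 cm = 400.436302 cm³.
90.229 has 5 significant figures; 4.438 has 4.
Division/multiplication keeps the fewest: 4 significant figures.
Rounded: 400.4 cm³.

400.4 cm³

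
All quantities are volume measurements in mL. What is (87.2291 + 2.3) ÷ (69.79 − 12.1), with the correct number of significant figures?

1.55

87.2291 + 2.3 = 89.5291, limited to 1 d.p. → 3 s.f.; 69.79 − 12.1 = 57.69, limited to 1 d.p. → 3 s.f.
Carrying full precision, 89.5291 ÷ 57.69 = 1.55189980933…; keep min(3, 3) = 3 s.f.
Rounded to 3 significant figures: 1.55.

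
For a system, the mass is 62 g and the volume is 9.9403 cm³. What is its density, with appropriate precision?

density = 62 g ÷ 9.9403 cm³ = 6.23723630072… g/cm³.
62 has 2 significant figures; 9.9403 has 5.
Division/multiplication keeps the fewest: 2 significant figures.
Rounded: 6.2 g/cm³.

6.2 g/cm³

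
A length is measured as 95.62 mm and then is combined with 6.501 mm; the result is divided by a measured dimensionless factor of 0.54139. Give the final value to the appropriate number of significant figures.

95.62 mm + 6.501 mm = 102.121 mm; the sum is limited to 2 decimal places (5 s.f.).
Carrying full precision, 102.121 ÷ 0.54139 = 188.627422006… mm; 0.54139 has 5 s.f., so the result keeps min(5, 5) = 5 s.f.
Rounded to 5 significant figures: 188.63 mm.

188.63 mm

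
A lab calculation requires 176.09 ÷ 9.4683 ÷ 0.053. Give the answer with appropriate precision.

176.09 ÷ 9.4683 ÷ 0.053 = 350.902784047…
Multiplication/division keeps the fewest significant figures: 176.09 → 5 s.f., 9.4683 → 5 s.f., 0.053 → 2 s.f.; limit is 2.
Rounded to 2 significant figures: 3.5 × 10².

3.5 × 10²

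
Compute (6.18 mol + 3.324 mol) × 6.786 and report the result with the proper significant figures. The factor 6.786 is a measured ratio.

6.18 mol + 3.324 mol = 9.504 mol; the sum is limited to 2 decimal places (3 s.f.).
Carrying full precision, 9.504 × 6.786 = 64.494144 mol; 6.786 has 4 s.f., so the result keeps min(3, 4) = 3 s.f.
Rounded to 3 significant figures: 64.5 mol.

64.5 mol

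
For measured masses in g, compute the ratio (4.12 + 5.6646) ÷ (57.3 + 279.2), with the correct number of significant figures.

4.12 + 5.6646 = 9.7846, limited to 2 d.p. → 3 s.f.; 57.3 + 279.2 = 336.5, limited to 1 d.p. → 4 s.f.
Carrying full precision, 9.7846 ÷ 336.5 = 0.0290775631501…; keep min(3, 4) = 3 s.f.
Rounded to 3 significant figures: 0.0291.

0.0291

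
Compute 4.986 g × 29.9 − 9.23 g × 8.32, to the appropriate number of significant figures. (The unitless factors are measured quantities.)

4.986 × 29.9 = 149.0814 → 149 g (3 s.f., last digit at the 10^0 place).
9.23 × 8.32 = 76.7936 → 76.8 g (3 s.f., last digit at the 10^-1 place).
Difference: 72.2878 g; keep the coarser place, 10^0.
Result: 72 g.

72 g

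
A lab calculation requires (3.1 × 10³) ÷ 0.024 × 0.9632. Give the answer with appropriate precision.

1.2 × 10⁵

(3.1 × 10³) ÷ 0.024 × 0.9632 = 124413.333333…
Multiplication/division keeps the fewest significant figures: 3.1 × 10³ → 2 s.f., 0.024 → 2 s.f., 0.9632 → 4 s.f.; limit is 2.
Rounded to 2 significant figures: 1.2 × 10⁵.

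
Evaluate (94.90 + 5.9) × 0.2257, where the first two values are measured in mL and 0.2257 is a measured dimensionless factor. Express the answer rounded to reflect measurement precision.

22.75 mL

94.90 mL + 5.9 mL = 100.80 mL; the sum is limited to 1 decimal place (4 s.f.).
Carrying full precision, 100.80 × 0.2257 = 22.75056 mL; 0.2257 has 4 s.f., so the result keeps min(4, 4) = 4 s.f.
Rounded to 4 significant figures: 22.75 mL.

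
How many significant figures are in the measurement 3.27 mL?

3

3.27: every digit is nonzero and significant.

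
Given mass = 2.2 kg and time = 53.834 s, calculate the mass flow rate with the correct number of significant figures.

mass flow rate = 2.2 kg ÷ 53.834 s = 0.04086636698… kg/s.
2.2 has 2 significant figures; 53.834 has 5.
Division/multiplication keeps the fewest: 2 significant figures.
Rounded: 0.041 kg/s.

0.041 kg/s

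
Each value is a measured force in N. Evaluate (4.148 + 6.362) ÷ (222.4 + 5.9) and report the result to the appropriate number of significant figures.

4.148 + 6.362 = 10.510, limited to 3 d.p. → 5 s.f.; 222.4 + 5.9 = 228.3, limited to 1 d.p. → 4 s.f.
Carrying full precision, 10.510 ÷ 228.3 = 0.0460359176522…; keep min(5, 4) = 4 s.f.
Rounded to 4 significant figures: 0.04604.

0.04604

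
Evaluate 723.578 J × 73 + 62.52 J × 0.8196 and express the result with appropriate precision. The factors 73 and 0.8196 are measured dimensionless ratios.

723.578 × 73 = 52821.194 → 5.3 × 10^4 J (2 s.f., last digit at the 10^3 place).
62.52 × 0.8196 = 51.241392 → 51.24 J (4 s.f., last digit at the 10^-2 place).
Sum: 52872.435392 J; keep the coarser place, 10^3.
Result: 5.3 × 10^4 J.

5.3 × 10^4 J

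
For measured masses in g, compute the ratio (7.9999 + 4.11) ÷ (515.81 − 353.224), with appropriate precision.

7.9999 + 4.11 = 12.1099, limited to 2 d.p. → 4 s.f.; 515.81 − 353.224 = 162.586, limited to 2 d.p. → 5 s.f.
Carrying full precision, 12.1099 ÷ 162.586 = 0.0744830428204…; keep min(4, 5) = 4 s.f.
Rounded to 4 significant figures: 0.07448.

0.07448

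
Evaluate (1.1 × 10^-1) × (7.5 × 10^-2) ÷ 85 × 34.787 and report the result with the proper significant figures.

(1.1 × 10^-1) × (7.5 × 10^-2) ÷ 85 × 34.787 = 0.00337638529412…
Multiplication/division keeps the fewest significant figures: 1.1 × 10^-1 → 2 s.f., 7.5 × 10^-2 → 2 s.f., 85 → 2 s.f., 34.787 → 5 s.f.; limit is 2.
Rounded to 2 significant figures: 0.0034.

0.0034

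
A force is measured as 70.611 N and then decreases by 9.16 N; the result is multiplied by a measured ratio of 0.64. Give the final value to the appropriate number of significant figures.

70.611 N − 9.16 N = 61.451 N; the difference is limited to 2 decimal places (4 s.f.).
Carrying full precision, 61.451 × 0.64 = 39.32864 N; 0.64 has 2 s.f., so the result keeps min(4, 2) = 2 s.f.
Rounded to 2 significant figures: 39 N.

39 N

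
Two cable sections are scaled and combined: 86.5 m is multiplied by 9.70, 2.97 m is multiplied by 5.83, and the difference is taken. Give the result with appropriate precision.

86.5 × 9.70 = 839.05 → 839 m (3 s.f., last digit at the 10^0 place).
2.97 × 5.83 = 17.3151 → 17.3 m (3 s.f., last digit at the 10^-1 place).
Difference: 821.7349 m; keep the coarser place, 10^0.
Result: 822 m.

822 m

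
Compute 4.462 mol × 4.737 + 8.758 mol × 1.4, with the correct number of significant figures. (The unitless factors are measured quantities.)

33 mol

4.462 × 4.737 = 21.136494 → 21.14 mol (4 s.f., last digit at the 10^-2 place).
8.758 × 1.4 = 12.2612 → 12 mol (2 s.f., last digit at the 10^0 place).
Sum: 33.397694 mol; keep the coarser place, 10^0.
Result: 33 mol.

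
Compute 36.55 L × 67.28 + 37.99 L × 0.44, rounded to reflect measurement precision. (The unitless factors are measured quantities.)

36.55 × 67.28 = 2459.084 → 2459 L (4 s.f., last digit at the 10^0 place).
37.99 × 0.44 = 16.7156 → 17 L (2 s.f., last digit at the 10^0 place).
Sum: 2475.7996 L; keep the coarser place, 10^0.
Result: 2476 L.

2476 L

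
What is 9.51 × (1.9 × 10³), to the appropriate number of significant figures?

1.8 × 10⁴

9.51 × (1.9 × 10³) = 18069
Multiplication/division keeps the fewest significant figures: 9.51 → 3 s.f., 1.9 × 10³ → 2 s.f.; limit is 2.
Rounded to 2 significant figures: 1.8 × 10⁴.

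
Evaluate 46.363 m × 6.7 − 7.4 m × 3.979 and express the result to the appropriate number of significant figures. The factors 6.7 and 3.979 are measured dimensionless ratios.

46.363 × 6.7 = 310.6321 → 3.1 × 10² m (2 s.f., last digit at the 10^1 place).
7.4 × 3.979 = 29.4446 → 29 m (2 s.f., last digit at the 10^0 place).
Difference: 281.1875 m; keep the coarser place, 10^1.
Result: 2.8 × 10² m.

2.8 × 10² m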